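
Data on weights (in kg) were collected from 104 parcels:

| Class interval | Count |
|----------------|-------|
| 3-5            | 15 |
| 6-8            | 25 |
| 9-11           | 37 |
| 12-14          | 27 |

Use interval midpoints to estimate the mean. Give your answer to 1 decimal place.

Midpoints: 4, 7, 10, 13
Σfm = 15×4 + 25×7 + 37×10 + 27×13 = 956
n = Σf = 104
Mean = 956 / 104 = 9.1923

9.2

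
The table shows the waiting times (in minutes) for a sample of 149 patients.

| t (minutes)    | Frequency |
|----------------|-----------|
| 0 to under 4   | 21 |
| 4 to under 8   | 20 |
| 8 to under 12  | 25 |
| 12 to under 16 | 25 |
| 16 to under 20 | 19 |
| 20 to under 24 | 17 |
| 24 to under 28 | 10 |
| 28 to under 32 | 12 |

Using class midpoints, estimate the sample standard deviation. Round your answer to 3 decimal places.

Midpoints: 2, 6, 10, 14, 18, 22, 26, 30
n = 149, Σfm = 2098, mean = 14.0805
Σfm² = 40148
Σf(m − x̄)² = Σfm² − (Σfm)²/n = 40148 − 2098²/149 = 10607.0336
Sample variance = 10607.0336 / 148 = 71.6691
Standard deviation = √71.6691 = 8.4658

8.466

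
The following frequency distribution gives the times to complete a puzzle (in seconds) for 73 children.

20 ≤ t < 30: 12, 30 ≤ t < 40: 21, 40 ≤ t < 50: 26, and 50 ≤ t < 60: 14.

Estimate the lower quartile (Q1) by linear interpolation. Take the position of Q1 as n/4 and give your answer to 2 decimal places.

32.98

Cumulative frequencies: 12, 33, 59, 73
n = 73; position = n/4 = 18.25.
This falls in the class 30 ≤ t < 40: L = 30, F = 12, f = 21, h = 10.
Lower quartile ≈ 30 + ((18.25 − 12) / 21) × 10 = 32.9762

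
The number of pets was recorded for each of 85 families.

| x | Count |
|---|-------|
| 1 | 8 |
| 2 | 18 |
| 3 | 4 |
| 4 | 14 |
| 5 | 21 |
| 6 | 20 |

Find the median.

Cumulative frequencies: 8, 26, 30, 44, 65, 85
n = 85, so the median is the value in position (n+1)/2 = 43.
Position 43 falls at value 4.

4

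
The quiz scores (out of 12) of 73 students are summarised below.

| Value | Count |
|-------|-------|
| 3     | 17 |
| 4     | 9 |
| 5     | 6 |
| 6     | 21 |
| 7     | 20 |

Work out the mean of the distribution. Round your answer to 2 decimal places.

5.25

Values: 3, 4, 5, 6, 7
Σfx = 17×3 + 9×4 + 6×5 + 21×6 + 20×7 = 383
n = Σf = 73
Mean = 383 / 73 = 5.2466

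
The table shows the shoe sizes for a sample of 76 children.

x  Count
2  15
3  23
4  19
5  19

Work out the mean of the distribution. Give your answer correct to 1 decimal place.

3.6

Values: 2, 3, 4, 5
Σfx = 15×2 + 23×3 + 19×4 + 19×5 = 270
n = Σf = 76
Mean = 270 / 76 = 3.5526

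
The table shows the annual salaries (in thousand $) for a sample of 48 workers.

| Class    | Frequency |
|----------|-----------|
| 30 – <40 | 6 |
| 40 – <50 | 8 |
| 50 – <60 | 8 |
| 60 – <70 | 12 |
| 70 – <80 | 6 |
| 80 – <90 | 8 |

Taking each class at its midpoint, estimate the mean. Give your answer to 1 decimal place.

Midpoints: 35, 45, 55, 65, 75, 85
Σfm = 6×35 + 8×45 + 8×55 + 12×65 + 6×75 + 8×85 = 2920
n = Σf = 48
Mean = 2920 / 48 = 60.8333

60.8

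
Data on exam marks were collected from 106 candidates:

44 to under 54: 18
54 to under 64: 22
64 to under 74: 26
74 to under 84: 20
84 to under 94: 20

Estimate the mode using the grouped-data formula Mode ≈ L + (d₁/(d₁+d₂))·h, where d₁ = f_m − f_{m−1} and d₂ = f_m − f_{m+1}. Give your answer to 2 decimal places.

68.00

Modal class: 64 to under 74 (highest frequency 26).
d₁ = 26 − 22 = 4, d₂ = 26 − 20 = 6
Mode ≈ 64 + (4/(4+6)) × 10 = 64 + 4.0000 = 68.0000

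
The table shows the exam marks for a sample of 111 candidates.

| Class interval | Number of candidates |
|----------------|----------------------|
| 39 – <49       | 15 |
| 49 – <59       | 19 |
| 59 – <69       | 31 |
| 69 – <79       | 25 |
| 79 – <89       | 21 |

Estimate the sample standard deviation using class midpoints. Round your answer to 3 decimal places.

12.971

Midpoints: 44, 54, 64, 74, 84
n = 111, Σfm = 7284, mean = 65.6216
Σfm² = 496496
Σf(m − x̄)² = Σfm² − (Σfm)²/n = 496496 − 7284²/111 = 18508.1081
Sample variance = 18508.1081 / 110 = 168.2555
Standard deviation = √168.2555 = 12.9713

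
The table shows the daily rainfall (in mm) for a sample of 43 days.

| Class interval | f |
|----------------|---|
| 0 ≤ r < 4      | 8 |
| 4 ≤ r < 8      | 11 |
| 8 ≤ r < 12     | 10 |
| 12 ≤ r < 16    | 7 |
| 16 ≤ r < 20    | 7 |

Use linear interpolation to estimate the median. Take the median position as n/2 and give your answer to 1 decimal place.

9.0

Cumulative frequencies: 8, 19, 29, 36, 43
n = 43; position = n/2 = 21.5.
This falls in the class 8 ≤ r < 12: L = 8, F = 19, f = 10, h = 4.
Median ≈ 8 + ((21.5 − 19) / 10) × 4 = 9.0000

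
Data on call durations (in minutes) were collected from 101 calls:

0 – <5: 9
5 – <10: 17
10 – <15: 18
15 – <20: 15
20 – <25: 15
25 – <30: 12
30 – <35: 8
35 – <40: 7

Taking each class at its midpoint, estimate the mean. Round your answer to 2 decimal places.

Midpoints: 2.5, 7.5, 12.5, 17.5, 22.5, 27.5, 32.5, 37.5
Σfm = 9×2.5 + 17×7.5 + 18×12.5 + 15×17.5 + 15×22.5 + 12×27.5 + 8×32.5 + 7×37.5 = 1827.5
n = Σf = 101
Mean = 1827.5 / 101 = 18.0941

18.09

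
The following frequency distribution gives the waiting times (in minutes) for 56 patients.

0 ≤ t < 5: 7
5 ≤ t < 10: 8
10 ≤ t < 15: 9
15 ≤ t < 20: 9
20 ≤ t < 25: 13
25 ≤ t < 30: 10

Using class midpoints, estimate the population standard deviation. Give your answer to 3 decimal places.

8.291

Midpoints: 2.5, 7.5, 12.5, 17.5, 22.5, 27.5
n = 56, Σfm = 915, mean = 16.3393
Σfm² = 18800
Σf(m − x̄)² = Σfm² − (Σfm)²/n = 18800 − 915²/56 = 3849.5536
Population variance = 3849.5536 / 56 = 68.7420
Standard deviation = √68.7420 = 8.2911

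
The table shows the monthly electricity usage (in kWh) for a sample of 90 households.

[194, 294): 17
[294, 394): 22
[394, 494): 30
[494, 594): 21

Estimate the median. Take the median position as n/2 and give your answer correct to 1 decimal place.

414.0

Cumulative frequencies: 17, 39, 69, 90
n = 90; position = n/2 = 45.
This falls in the class [394, 494): L = 394, F = 39, f = 30, h = 100.
Median ≈ 394 + ((45 − 39) / 30) × 100 = 414.0000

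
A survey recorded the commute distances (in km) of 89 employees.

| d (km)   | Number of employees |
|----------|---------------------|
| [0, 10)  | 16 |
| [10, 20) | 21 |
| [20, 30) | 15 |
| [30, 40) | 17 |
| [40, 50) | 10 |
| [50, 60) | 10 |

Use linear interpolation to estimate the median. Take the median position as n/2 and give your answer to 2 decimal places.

25.00

Cumulative frequencies: 16, 37, 52, 69, 79, 89
n = 89; position = n/2 = 44.5.
This falls in the class [20, 30): L = 20, F = 37, f = 15, h = 10.
Median ≈ 20 + ((44.5 − 37) / 15) × 10 = 25.0000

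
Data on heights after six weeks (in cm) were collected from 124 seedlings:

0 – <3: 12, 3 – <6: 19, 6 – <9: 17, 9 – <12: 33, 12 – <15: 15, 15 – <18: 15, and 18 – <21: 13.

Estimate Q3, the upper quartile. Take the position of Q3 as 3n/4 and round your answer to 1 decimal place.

Cumulative frequencies: 12, 31, 48, 81, 96, 111, 124
n = 124; position = 3n/4 = 93.
This falls in the class 12 – <15: L = 12, F = 81, f = 15, h = 3.
Upper quartile ≈ 12 + ((93 − 81) / 15) × 3 = 14.4000

14.4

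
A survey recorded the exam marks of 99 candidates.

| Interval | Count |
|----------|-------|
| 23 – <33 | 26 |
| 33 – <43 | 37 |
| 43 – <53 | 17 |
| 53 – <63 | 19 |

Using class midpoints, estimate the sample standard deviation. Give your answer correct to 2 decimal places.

Midpoints: 28, 38, 48, 58
n = 99, Σfm = 4052, mean = 40.9293
Σfm² = 176896
Σf(m − x̄)² = Σfm² − (Σfm)²/n = 176896 − 4052²/99 = 11050.5051
Sample variance = 11050.5051 / 98 = 112.7603
Standard deviation = √112.7603 = 10.6189

10.62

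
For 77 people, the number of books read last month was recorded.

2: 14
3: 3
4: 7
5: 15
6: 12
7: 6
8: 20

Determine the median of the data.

Cumulative frequencies: 14, 17, 24, 39, 51, 57, 77
n = 77, so the median is the value in position (n+1)/2 = 39.
Position 39 falls at value 5.

5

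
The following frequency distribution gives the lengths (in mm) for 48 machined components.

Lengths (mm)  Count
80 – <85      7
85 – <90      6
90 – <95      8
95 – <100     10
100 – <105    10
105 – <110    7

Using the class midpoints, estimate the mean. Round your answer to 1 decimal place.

95.7

Midpoints: 82.5, 87.5, 92.5, 97.5, 102.5, 107.5
Σfm = 7×82.5 + 6×87.5 + 8×92.5 + 10×97.5 + 10×102.5 + 7×107.5 = 4595
n = Σf = 48
Mean = 4595 / 48 = 95.7292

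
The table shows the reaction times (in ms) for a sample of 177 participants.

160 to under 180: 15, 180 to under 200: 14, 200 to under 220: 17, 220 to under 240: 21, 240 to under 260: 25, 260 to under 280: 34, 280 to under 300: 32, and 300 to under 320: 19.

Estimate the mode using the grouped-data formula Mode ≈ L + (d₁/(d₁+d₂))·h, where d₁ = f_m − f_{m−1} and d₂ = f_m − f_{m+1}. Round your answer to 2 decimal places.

Modal class: 260 to under 280 (highest frequency 34).
d₁ = 34 − 25 = 9, d₂ = 34 − 32 = 2
Mode ≈ 260 + (9/(9+2)) × 20 = 260 + 16.3636 = 276.3636

276.36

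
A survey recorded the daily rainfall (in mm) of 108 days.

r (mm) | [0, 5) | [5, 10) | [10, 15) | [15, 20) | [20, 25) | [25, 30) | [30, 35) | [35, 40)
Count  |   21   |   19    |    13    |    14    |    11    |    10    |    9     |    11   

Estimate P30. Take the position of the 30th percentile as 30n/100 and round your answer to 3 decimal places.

Cumulative frequencies: 21, 40, 53, 67, 78, 88, 97, 108
n = 108; position = 30n/100 = 32.4.
This falls in the class [5, 10): L = 5, F = 21, f = 19, h = 5.
30th percentile ≈ 5 + ((32.4 − 21) / 19) × 5 = 8.0000

8.000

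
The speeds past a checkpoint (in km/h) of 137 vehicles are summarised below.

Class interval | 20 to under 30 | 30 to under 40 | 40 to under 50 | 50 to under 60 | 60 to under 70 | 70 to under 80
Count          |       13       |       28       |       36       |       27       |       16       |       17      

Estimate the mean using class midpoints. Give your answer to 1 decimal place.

Midpoints: 25, 35, 45, 55, 65, 75
Σfm = 13×25 + 28×35 + 36×45 + 27×55 + 16×65 + 17×75 = 6725
n = Σf = 137
Mean = 6725 / 137 = 49.0876

49.1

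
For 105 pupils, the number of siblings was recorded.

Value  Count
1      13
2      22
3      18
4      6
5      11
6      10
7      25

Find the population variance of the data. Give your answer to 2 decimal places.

4.75

Values: 1, 2, 3, 4, 5, 6, 7
n = 105, Σfx = 425, mean = 4.0476
Σfx² = 2219
Σf(x − x̄)² = Σfx² − (Σfx)²/n = 2219 − 425²/105 = 498.7619
Population variance = 498.7619 / 105 = 4.7501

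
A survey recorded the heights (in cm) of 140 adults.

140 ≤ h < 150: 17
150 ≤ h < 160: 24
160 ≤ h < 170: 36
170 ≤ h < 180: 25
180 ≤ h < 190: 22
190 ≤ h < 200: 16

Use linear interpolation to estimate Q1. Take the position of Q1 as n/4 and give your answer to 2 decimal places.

157.50

Cumulative frequencies: 17, 41, 77, 102, 124, 140
n = 140; position = n/4 = 35.
This falls in the class 150 ≤ h < 160: L = 150, F = 17, f = 24, h = 10.
Lower quartile ≈ 150 + ((35 − 17) / 24) × 10 = 157.5000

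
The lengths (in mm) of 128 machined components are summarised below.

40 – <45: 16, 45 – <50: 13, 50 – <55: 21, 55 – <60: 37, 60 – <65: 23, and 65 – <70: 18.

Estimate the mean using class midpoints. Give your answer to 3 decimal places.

Midpoints: 42.5, 47.5, 52.5, 57.5, 62.5, 67.5
Σfm = 16×42.5 + 13×47.5 + 21×52.5 + 37×57.5 + 23×62.5 + 18×67.5 = 7180
n = Σf = 128
Mean = 7180 / 128 = 56.0938

56.094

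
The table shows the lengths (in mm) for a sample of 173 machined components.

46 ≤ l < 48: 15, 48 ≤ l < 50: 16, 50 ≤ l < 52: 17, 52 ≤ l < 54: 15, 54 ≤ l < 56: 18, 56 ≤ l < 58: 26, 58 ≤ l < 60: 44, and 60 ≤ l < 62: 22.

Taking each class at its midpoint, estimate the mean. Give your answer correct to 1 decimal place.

55.3

Midpoints: 47, 49, 51, 53, 55, 57, 59, 61
Σfm = 15×47 + 16×49 + 17×51 + 15×53 + 18×55 + 26×57 + 44×59 + 22×61 = 9561
n = Σf = 173
Mean = 9561 / 173 = 55.2659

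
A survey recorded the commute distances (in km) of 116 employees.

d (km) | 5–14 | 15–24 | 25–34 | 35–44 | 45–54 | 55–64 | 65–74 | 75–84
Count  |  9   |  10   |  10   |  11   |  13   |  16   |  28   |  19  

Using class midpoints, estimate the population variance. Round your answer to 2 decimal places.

Midpoints: 9.5, 19.5, 29.5, 39.5, 49.5, 59.5, 69.5, 79.5
n = 116, Σfm = 6062, mean = 52.2586
Σfm² = 374309
Σf(m − x̄)² = Σfm² − (Σfm)²/n = 374309 − 6062²/116 = 57517.2414
Population variance = 57517.2414 / 116 = 495.8383

495.84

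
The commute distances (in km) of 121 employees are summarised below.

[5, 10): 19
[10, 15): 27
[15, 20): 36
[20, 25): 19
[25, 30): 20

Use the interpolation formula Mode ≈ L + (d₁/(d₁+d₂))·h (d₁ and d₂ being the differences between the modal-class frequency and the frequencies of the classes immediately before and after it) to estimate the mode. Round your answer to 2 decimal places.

16.73

Modal class: [15, 20) (highest frequency 36).
d₁ = 36 − 27 = 9, d₂ = 36 − 19 = 17
Mode ≈ 15 + (9/(9+17)) × 5 = 15 + 1.7308 = 16.7308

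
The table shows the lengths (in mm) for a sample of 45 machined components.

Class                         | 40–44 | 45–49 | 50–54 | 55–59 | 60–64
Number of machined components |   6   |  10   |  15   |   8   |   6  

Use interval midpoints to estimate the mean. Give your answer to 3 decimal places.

Midpoints: 42, 47, 52, 57, 62
Σfm = 6×42 + 10×47 + 15×52 + 8×57 + 6×62 = 2330
n = Σf = 45
Mean = 2330 / 45 = 51.7778

51.778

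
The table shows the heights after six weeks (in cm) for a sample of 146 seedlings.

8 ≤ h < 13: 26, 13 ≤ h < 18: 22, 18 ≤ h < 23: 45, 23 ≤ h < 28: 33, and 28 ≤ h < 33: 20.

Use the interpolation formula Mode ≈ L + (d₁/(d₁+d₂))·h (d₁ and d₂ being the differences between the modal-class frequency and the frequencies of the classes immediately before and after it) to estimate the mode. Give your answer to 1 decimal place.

Modal class: 18 ≤ h < 23 (highest frequency 45).
d₁ = 45 − 22 = 23, d₂ = 45 − 33 = 12
Mode ≈ 18 + (23/(23+12)) × 5 = 18 + 3.2857 = 21.2857

21.3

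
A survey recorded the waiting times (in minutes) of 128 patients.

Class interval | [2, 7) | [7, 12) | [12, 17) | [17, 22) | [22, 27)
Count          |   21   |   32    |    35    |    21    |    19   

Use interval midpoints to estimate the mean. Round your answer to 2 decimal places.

Midpoints: 4.5, 9.5, 14.5, 19.5, 24.5
Σfm = 21×4.5 + 32×9.5 + 35×14.5 + 21×19.5 + 19×24.5 = 1781
n = Σf = 128
Mean = 1781 / 128 = 13.9141

13.91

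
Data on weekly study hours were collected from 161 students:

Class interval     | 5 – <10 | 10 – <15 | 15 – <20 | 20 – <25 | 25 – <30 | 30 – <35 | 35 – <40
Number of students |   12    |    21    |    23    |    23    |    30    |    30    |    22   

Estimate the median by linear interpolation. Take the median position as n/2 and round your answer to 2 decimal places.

Cumulative frequencies: 12, 33, 56, 79, 109, 139, 161
n = 161; position = n/2 = 80.5.
This falls in the class 25 – <30: L = 25, F = 79, f = 30, h = 5.
Median ≈ 25 + ((80.5 − 79) / 30) × 5 = 25.2500

25.25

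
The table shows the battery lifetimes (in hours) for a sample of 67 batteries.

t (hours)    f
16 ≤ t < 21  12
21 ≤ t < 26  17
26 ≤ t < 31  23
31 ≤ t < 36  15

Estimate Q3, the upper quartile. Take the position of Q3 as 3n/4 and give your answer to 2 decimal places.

Cumulative frequencies: 12, 29, 52, 67
n = 67; position = 3n/4 = 50.25.
This falls in the class 26 ≤ t < 31: L = 26, F = 29, f = 23, h = 5.
Upper quartile ≈ 26 + ((50.25 − 29) / 23) × 5 = 30.6196

30.62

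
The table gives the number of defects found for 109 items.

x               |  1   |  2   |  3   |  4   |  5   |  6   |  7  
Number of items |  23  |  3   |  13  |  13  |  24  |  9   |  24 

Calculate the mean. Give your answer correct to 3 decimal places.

Values: 1, 2, 3, 4, 5, 6, 7
Σfx = 23×1 + 3×2 + 13×3 + 13×4 + 24×5 + 9×6 + 24×7 = 462
n = Σf = 109
Mean = 462 / 109 = 4.2385

4.239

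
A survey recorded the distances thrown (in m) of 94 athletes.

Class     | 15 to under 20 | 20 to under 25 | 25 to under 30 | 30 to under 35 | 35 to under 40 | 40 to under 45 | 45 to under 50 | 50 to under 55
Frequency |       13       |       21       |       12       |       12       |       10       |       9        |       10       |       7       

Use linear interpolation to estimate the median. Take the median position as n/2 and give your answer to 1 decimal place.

Cumulative frequencies: 13, 34, 46, 58, 68, 77, 87, 94
n = 94; position = n/2 = 47.
This falls in the class 30 to under 35: L = 30, F = 46, f = 12, h = 5.
Median ≈ 30 + ((47 − 46) / 12) × 5 = 30.4167

30.4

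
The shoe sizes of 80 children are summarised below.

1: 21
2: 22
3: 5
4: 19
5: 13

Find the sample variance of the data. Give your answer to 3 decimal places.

Values: 1, 2, 3, 4, 5
n = 80, Σfx = 221, mean = 2.7625
Σfx² = 783
Σf(x − x̄)² = Σfx² − (Σfx)²/n = 783 − 221²/80 = 172.4875
Sample variance = 172.4875 / 79 = 2.1834

2.183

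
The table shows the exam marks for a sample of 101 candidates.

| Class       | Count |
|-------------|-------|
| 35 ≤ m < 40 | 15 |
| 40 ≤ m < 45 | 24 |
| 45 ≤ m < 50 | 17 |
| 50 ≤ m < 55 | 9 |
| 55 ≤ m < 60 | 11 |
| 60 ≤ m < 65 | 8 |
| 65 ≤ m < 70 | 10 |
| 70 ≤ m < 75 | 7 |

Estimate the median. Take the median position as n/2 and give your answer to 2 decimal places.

48.38

Cumulative frequencies: 15, 39, 56, 65, 76, 84, 94, 101
n = 101; position = n/2 = 50.5.
This falls in the class 45 ≤ m < 50: L = 45, F = 39, f = 17, h = 5.
Median ≈ 45 + ((50.5 − 39) / 17) × 5 = 48.3824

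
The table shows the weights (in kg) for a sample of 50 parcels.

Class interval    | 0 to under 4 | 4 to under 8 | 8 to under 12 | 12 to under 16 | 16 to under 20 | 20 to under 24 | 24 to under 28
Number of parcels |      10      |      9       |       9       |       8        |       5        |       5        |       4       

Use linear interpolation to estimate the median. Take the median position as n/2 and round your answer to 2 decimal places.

10.67

Cumulative frequencies: 10, 19, 28, 36, 41, 46, 50
n = 50; position = n/2 = 25.
This falls in the class 8 to under 12: L = 8, F = 19, f = 9, h = 4.
Median ≈ 8 + ((25 − 19) / 9) × 4 = 10.6667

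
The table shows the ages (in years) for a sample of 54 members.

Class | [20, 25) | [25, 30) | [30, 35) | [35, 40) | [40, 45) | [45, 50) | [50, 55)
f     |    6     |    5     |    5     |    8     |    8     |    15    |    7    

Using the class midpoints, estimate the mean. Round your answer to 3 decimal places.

39.907

Midpoints: 22.5, 27.5, 32.5, 37.5, 42.5, 47.5, 52.5
Σfm = 6×22.5 + 5×27.5 + 5×32.5 + 8×37.5 + 8×42.5 + 15×47.5 + 7×52.5 = 2155
n = Σf = 54
Mean = 2155 / 54 = 39.9074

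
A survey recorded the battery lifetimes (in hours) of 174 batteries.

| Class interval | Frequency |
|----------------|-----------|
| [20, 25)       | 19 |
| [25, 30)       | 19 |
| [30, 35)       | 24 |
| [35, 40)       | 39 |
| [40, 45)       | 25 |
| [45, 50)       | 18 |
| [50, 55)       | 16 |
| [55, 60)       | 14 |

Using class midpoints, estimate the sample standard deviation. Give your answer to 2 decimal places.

10.23

Midpoints: 22.5, 27.5, 32.5, 37.5, 42.5, 47.5, 52.5, 57.5
n = 174, Σfm = 6755, mean = 38.8218
Σfm² = 280337.5
Σf(m − x̄)² = Σfm² − (Σfm)²/n = 280337.5 − 6755²/174 = 18095.9770
Sample variance = 18095.9770 / 173 = 104.6010
Standard deviation = √104.6010 = 10.2275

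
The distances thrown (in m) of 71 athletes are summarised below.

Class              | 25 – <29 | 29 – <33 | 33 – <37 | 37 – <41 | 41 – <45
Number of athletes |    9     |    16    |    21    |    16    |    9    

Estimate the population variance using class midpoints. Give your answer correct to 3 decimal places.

Midpoints: 27, 31, 35, 39, 43
n = 71, Σfm = 2485, mean = 35.0000
Σfm² = 88639
Σf(m − x̄)² = Σfm² − (Σfm)²/n = 88639 − 2485²/71 = 1664.0000
Population variance = 1664.0000 / 71 = 23.4366

23.437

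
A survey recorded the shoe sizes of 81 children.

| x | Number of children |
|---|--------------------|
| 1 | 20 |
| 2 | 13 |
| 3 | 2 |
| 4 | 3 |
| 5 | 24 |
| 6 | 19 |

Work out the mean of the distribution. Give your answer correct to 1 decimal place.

3.7

Values: 1, 2, 3, 4, 5, 6
Σfx = 20×1 + 13×2 + 2×3 + 3×4 + 24×5 + 19×6 = 298
n = Σf = 81
Mean = 298 / 81 = 3.6790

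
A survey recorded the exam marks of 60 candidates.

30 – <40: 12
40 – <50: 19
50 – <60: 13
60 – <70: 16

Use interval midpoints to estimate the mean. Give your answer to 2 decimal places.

50.50

Midpoints: 35, 45, 55, 65
Σfm = 12×35 + 19×45 + 13×55 + 16×65 = 3030
n = Σf = 60
Mean = 3030 / 60 = 50.5000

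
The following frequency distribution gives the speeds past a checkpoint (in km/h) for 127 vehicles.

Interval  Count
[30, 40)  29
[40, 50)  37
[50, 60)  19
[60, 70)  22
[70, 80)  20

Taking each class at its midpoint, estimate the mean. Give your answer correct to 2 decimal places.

52.40

Midpoints: 35, 45, 55, 65, 75
Σfm = 29×35 + 37×45 + 19×55 + 22×65 + 20×75 = 6655
n = Σf = 127
Mean = 6655 / 127 = 52.4016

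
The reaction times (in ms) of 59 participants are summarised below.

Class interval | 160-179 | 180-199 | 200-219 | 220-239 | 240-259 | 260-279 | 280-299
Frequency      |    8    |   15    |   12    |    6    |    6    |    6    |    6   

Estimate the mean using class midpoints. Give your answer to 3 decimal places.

Midpoints: 169.5, 189.5, 209.5, 229.5, 249.5, 269.5, 289.5
Σfm = 8×169.5 + 15×189.5 + 12×209.5 + 6×229.5 + 6×249.5 + 6×269.5 + 6×289.5 = 12940.5
n = Σf = 59
Mean = 12940.5 / 59 = 219.3305

219.331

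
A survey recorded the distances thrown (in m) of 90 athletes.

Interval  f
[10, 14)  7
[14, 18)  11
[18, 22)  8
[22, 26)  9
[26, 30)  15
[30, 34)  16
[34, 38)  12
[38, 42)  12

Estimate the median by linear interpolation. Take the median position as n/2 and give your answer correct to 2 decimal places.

Cumulative frequencies: 7, 18, 26, 35, 50, 66, 78, 90
n = 90; position = n/2 = 45.
This falls in the class [26, 30): L = 26, F = 35, f = 15, h = 4.
Median ≈ 26 + ((45 − 35) / 15) × 4 = 28.6667

28.67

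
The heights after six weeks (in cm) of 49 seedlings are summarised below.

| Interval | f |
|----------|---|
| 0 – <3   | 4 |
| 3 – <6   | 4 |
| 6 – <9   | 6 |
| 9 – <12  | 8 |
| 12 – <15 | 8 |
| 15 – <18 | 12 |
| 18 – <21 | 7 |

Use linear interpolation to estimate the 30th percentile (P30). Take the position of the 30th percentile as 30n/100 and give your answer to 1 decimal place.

9.3

Cumulative frequencies: 4, 8, 14, 22, 30, 42, 49
n = 49; position = 30n/100 = 14.7.
This falls in the class 9 – <12: L = 9, F = 14, f = 8, h = 3.
30th percentile ≈ 9 + ((14.7 − 14) / 8) × 3 = 9.2625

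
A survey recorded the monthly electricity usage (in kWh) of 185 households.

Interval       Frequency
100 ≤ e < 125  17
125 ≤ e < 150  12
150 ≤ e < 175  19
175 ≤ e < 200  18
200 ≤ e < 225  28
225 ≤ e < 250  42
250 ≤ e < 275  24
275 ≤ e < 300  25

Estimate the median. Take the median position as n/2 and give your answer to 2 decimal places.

223.66

Cumulative frequencies: 17, 29, 48, 66, 94, 136, 160, 185
n = 185; position = n/2 = 92.5.
This falls in the class 200 ≤ e < 225: L = 200, F = 66, f = 28, h = 25.
Median ≈ 200 + ((92.5 − 66) / 28) × 25 = 223.6607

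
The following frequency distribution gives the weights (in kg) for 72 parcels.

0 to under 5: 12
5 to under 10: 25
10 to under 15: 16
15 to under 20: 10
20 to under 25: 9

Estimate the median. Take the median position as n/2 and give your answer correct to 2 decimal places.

9.80

Cumulative frequencies: 12, 37, 53, 63, 72
n = 72; position = n/2 = 36.
This falls in the class 5 to under 10: L = 5, F = 12, f = 25, h = 5.
Median ≈ 5 + ((36 − 12) / 25) × 5 = 9.8000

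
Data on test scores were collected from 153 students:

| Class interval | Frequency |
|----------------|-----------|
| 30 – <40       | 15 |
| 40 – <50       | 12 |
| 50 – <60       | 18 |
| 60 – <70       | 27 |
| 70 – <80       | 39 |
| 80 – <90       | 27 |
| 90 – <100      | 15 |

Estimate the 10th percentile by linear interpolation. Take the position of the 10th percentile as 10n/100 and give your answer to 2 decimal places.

Cumulative frequencies: 15, 27, 45, 72, 111, 138, 153
n = 153; position = 10n/100 = 15.3.
This falls in the class 40 – <50: L = 40, F = 15, f = 12, h = 10.
10th percentile ≈ 40 + ((15.3 − 15) / 12) × 10 = 40.2500

40.25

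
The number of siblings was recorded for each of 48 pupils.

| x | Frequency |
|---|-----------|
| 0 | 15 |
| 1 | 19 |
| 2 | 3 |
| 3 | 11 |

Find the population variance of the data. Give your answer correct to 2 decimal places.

1.25

Values: 0, 1, 2, 3
n = 48, Σfx = 58, mean = 1.2083
Σfx² = 130
Σf(x − x̄)² = Σfx² − (Σfx)²/n = 130 − 58²/48 = 59.9167
Population variance = 59.9167 / 48 = 1.2483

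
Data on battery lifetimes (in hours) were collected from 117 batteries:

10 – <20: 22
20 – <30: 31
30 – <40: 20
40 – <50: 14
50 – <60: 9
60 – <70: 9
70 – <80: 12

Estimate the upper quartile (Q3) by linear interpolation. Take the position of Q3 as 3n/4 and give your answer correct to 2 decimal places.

Cumulative frequencies: 22, 53, 73, 87, 96, 105, 117
n = 117; position = 3n/4 = 87.75.
This falls in the class 50 – <60: L = 50, F = 87, f = 9, h = 10.
Upper quartile ≈ 50 + ((87.75 − 87) / 9) × 10 = 50.8333

50.83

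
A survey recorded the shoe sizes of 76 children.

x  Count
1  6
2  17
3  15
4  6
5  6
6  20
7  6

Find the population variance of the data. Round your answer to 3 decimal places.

3.643

Values: 1, 2, 3, 4, 5, 6, 7
n = 76, Σfx = 301, mean = 3.9605
Σfx² = 1469
Σf(x − x̄)² = Σfx² − (Σfx)²/n = 1469 − 301²/76 = 276.8816
Population variance = 276.8816 / 76 = 3.6432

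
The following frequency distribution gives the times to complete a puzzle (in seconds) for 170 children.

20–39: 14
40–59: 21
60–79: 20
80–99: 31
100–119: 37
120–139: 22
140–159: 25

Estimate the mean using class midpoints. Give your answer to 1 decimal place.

95.6

Midpoints: 29.5, 49.5, 69.5, 89.5, 109.5, 129.5, 149.5
Σfm = 14×29.5 + 21×49.5 + 20×69.5 + 31×89.5 + 37×109.5 + 22×129.5 + 25×149.5 = 16255
n = Σf = 170
Mean = 16255 / 170 = 95.6176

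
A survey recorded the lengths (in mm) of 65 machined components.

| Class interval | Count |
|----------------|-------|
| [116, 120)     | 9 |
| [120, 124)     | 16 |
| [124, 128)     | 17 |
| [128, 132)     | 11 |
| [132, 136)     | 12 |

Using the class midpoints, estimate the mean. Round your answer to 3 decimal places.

126.062

Midpoints: 118, 122, 126, 130, 134
Σfm = 9×118 + 16×122 + 17×126 + 11×130 + 12×134 = 8194
n = Σf = 65
Mean = 8194 / 65 = 126.0615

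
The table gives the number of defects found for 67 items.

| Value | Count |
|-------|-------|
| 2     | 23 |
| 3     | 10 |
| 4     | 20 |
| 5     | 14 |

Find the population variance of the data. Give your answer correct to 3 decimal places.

Values: 2, 3, 4, 5
n = 67, Σfx = 226, mean = 3.3731
Σfx² = 852
Σf(x − x̄)² = Σfx² − (Σfx)²/n = 852 − 226²/67 = 89.6716
Population variance = 89.6716 / 67 = 1.3384

1.338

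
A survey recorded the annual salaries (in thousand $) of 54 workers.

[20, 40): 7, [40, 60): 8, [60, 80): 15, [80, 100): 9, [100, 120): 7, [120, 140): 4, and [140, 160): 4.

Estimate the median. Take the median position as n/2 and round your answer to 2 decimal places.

76.00

Cumulative frequencies: 7, 15, 30, 39, 46, 50, 54
n = 54; position = n/2 = 27.
This falls in the class [60, 80): L = 60, F = 15, f = 15, h = 20.
Median ≈ 60 + ((27 − 15) / 15) × 20 = 76.0000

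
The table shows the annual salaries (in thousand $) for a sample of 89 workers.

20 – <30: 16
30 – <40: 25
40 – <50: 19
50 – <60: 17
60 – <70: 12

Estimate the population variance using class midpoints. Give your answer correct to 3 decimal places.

Midpoints: 25, 35, 45, 55, 65
n = 89, Σfm = 3845, mean = 43.2022
Σfm² = 181225
Σf(m − x̄)² = Σfm² − (Σfm)²/n = 181225 − 3845²/89 = 15112.3596
Population variance = 15112.3596 / 89 = 169.8018

169.802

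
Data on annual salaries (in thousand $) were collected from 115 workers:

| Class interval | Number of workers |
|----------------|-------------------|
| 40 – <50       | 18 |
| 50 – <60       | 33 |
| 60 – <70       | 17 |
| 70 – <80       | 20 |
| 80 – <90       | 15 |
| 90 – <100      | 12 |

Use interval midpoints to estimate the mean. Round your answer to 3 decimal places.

Midpoints: 45, 55, 65, 75, 85, 95
Σfm = 18×45 + 33×55 + 17×65 + 20×75 + 15×85 + 12×95 = 7645
n = Σf = 115
Mean = 7645 / 115 = 66.4783

66.478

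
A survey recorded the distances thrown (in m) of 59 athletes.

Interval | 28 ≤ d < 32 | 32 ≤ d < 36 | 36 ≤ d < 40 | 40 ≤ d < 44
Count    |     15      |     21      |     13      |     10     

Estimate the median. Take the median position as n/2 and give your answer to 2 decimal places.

34.76

Cumulative frequencies: 15, 36, 49, 59
n = 59; position = n/2 = 29.5.
This falls in the class 32 ≤ d < 36: L = 32, F = 15, f = 21, h = 4.
Median ≈ 32 + ((29.5 − 15) / 21) × 4 = 34.7619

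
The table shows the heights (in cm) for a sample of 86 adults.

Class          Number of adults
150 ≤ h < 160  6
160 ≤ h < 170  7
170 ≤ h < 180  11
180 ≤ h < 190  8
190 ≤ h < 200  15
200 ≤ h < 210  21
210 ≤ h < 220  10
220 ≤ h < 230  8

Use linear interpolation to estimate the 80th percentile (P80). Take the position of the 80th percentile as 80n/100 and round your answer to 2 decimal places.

210.80

Cumulative frequencies: 6, 13, 24, 32, 47, 68, 78, 86
n = 86; position = 80n/100 = 68.8.
This falls in the class 210 ≤ h < 220: L = 210, F = 68, f = 10, h = 10.
80th percentile ≈ 210 + ((68.8 − 68) / 10) × 10 = 210.8000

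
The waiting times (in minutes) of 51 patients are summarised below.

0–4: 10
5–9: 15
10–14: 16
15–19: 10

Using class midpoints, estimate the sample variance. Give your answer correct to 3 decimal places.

26.373

Midpoints: 2, 7, 12, 17
n = 51, Σfm = 487, mean = 9.5490
Σfm² = 5969
Σf(m − x̄)² = Σfm² − (Σfm)²/n = 5969 − 487²/51 = 1318.6275
Sample variance = 1318.6275 / 50 = 26.3725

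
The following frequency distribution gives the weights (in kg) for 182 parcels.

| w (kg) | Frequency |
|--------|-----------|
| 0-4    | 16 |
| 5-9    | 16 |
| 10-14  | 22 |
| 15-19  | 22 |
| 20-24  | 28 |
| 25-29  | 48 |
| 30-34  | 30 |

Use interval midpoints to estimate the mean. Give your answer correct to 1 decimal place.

Midpoints: 2, 7, 12, 17, 22, 27, 32
Σfm = 16×2 + 16×7 + 22×12 + 22×17 + 28×22 + 48×27 + 30×32 = 3654
n = Σf = 182
Mean = 3654 / 182 = 20.0769

20.1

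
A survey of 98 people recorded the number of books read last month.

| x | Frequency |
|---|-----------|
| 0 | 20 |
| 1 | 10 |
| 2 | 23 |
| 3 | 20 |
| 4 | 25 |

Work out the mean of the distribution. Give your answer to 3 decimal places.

Values: 0, 1, 2, 3, 4
Σfx = 20×0 + 10×1 + 23×2 + 20×3 + 25×4 = 216
n = Σf = 98
Mean = 216 / 98 = 2.2041

2.204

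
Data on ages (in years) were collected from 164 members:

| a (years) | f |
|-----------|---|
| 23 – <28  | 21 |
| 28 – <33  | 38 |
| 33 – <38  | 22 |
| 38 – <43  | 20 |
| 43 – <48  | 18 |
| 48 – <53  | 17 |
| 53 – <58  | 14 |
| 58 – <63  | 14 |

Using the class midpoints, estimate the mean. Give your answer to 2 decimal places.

40.16

Midpoints: 25.5, 30.5, 35.5, 40.5, 45.5, 50.5, 55.5, 60.5
Σfm = 21×25.5 + 38×30.5 + 22×35.5 + 20×40.5 + 18×45.5 + 17×50.5 + 14×55.5 + 14×60.5 = 6587
n = Σf = 164
Mean = 6587 / 164 = 40.1646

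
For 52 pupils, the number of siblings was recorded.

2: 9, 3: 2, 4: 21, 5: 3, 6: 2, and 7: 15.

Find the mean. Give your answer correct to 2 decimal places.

4.62

Values: 2, 3, 4, 5, 6, 7
Σfx = 9×2 + 2×3 + 21×4 + 3×5 + 2×6 + 15×7 = 240
n = Σf = 52
Mean = 240 / 52 = 4.6154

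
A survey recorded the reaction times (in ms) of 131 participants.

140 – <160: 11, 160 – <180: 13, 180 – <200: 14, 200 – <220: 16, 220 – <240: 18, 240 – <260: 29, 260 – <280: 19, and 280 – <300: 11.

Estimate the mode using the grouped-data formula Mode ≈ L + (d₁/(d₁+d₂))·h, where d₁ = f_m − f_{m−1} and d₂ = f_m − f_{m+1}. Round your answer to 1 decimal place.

Modal class: 240 – <260 (highest frequency 29).
d₁ = 29 − 18 = 11, d₂ = 29 − 19 = 10
Mode ≈ 240 + (11/(11+10)) × 20 = 240 + 10.4762 = 250.4762

250.5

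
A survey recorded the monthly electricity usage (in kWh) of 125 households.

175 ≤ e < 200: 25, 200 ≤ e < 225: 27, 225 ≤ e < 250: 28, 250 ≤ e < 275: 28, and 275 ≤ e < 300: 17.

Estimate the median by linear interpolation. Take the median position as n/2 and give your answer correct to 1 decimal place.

Cumulative frequencies: 25, 52, 80, 108, 125
n = 125; position = n/2 = 62.5.
This falls in the class 225 ≤ e < 250: L = 225, F = 52, f = 28, h = 25.
Median ≈ 225 + ((62.5 − 52) / 28) × 25 = 234.3750

234.4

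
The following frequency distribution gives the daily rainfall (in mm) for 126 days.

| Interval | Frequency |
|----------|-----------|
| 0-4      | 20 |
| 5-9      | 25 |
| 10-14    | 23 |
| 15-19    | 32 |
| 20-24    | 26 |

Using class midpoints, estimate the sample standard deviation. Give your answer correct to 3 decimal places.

Midpoints: 2, 7, 12, 17, 22
n = 126, Σfm = 1607, mean = 12.7540
Σfm² = 26449
Σf(m − x̄)² = Σfm² − (Σfm)²/n = 26449 − 1607²/126 = 5953.3730
Sample variance = 5953.3730 / 125 = 47.6270
Standard deviation = √47.6270 = 6.9012

6.901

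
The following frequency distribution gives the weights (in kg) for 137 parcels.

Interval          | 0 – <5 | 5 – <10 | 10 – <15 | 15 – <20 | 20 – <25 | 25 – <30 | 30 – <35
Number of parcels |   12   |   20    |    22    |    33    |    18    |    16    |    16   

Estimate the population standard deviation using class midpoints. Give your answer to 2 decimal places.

Midpoints: 2.5, 7.5, 12.5, 17.5, 22.5, 27.5, 32.5
n = 137, Σfm = 2397.5, mean = 17.5000
Σfm² = 52856.25
Σf(m − x̄)² = Σfm² − (Σfm)²/n = 52856.25 − 2397.5²/137 = 10900.0000
Population variance = 10900.0000 / 137 = 79.5620
Standard deviation = √79.5620 = 8.9198

8.92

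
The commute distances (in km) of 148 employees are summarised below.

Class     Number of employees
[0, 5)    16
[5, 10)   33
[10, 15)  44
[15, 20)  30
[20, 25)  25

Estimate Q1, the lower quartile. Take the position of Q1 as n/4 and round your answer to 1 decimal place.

8.2

Cumulative frequencies: 16, 49, 93, 123, 148
n = 148; position = n/4 = 37.
This falls in the class [5, 10): L = 5, F = 16, f = 33, h = 5.
Lower quartile ≈ 5 + ((37 − 16) / 33) × 5 = 8.1818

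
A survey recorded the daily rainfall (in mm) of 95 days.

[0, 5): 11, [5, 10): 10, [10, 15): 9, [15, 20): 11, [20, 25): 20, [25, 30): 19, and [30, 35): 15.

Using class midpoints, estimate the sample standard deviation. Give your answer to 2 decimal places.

9.80

Midpoints: 2.5, 7.5, 12.5, 17.5, 22.5, 27.5, 32.5
n = 95, Σfm = 1867.5, mean = 19.6579
Σfm² = 45743.75
Σf(m − x̄)² = Σfm² − (Σfm)²/n = 45743.75 − 1867.5²/95 = 9032.6316
Sample variance = 9032.6316 / 94 = 96.0918
Standard deviation = √96.0918 = 9.8026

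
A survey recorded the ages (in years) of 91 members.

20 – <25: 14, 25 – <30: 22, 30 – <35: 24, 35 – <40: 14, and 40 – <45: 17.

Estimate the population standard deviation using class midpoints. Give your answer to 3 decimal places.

6.629

Midpoints: 22.5, 27.5, 32.5, 37.5, 42.5
n = 91, Σfm = 2947.5, mean = 32.3901
Σfm² = 99468.75
Σf(m − x̄)² = Σfm² − (Σfm)²/n = 99468.75 − 2947.5²/91 = 3998.9011
Population variance = 3998.9011 / 91 = 43.9440
Standard deviation = √43.9440 = 6.6290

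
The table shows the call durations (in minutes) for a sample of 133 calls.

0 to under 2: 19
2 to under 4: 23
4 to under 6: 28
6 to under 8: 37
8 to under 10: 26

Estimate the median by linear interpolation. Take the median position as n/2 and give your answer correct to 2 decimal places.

5.75

Cumulative frequencies: 19, 42, 70, 107, 133
n = 133; position = n/2 = 66.5.
This falls in the class 4 to under 6: L = 4, F = 42, f = 28, h = 2.
Median ≈ 4 + ((66.5 − 42) / 28) × 2 = 5.7500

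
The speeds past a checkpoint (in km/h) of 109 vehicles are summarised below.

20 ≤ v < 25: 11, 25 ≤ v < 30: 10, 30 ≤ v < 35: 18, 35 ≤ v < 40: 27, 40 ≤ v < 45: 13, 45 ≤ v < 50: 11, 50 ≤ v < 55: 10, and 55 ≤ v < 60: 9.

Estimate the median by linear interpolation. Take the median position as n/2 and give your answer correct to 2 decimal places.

Cumulative frequencies: 11, 21, 39, 66, 79, 90, 100, 109
n = 109; position = n/2 = 54.5.
This falls in the class 35 ≤ v < 40: L = 35, F = 39, f = 27, h = 5.
Median ≈ 35 + ((54.5 − 39) / 27) × 5 = 37.8704

37.87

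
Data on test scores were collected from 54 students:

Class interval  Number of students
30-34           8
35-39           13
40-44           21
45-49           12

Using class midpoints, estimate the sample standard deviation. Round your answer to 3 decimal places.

4.936

Midpoints: 32, 37, 42, 47
n = 54, Σfm = 2183, mean = 40.4259
Σfm² = 89541
Σf(m − x̄)² = Σfm² − (Σfm)²/n = 89541 − 2183²/54 = 1291.2037
Sample variance = 1291.2037 / 53 = 24.3623
Standard deviation = √24.3623 = 4.9358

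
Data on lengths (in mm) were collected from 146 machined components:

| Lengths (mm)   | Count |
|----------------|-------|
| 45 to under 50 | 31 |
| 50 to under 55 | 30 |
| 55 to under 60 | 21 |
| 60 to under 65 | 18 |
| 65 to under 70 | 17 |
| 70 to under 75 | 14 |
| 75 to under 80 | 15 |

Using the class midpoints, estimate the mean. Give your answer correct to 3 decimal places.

59.623

Midpoints: 47.5, 52.5, 57.5, 62.5, 67.5, 72.5, 77.5
Σfm = 31×47.5 + 30×52.5 + 21×57.5 + 18×62.5 + 17×67.5 + 14×72.5 + 15×77.5 = 8705
n = Σf = 146
Mean = 8705 / 146 = 59.6233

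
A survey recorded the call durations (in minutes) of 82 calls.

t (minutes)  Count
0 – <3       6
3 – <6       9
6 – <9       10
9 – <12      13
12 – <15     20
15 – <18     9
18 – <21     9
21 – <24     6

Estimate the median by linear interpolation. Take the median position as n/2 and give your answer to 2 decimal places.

12.45

Cumulative frequencies: 6, 15, 25, 38, 58, 67, 76, 82
n = 82; position = n/2 = 41.
This falls in the class 12 – <15: L = 12, F = 38, f = 20, h = 3.
Median ≈ 12 + ((41 − 38) / 20) × 3 = 12.4500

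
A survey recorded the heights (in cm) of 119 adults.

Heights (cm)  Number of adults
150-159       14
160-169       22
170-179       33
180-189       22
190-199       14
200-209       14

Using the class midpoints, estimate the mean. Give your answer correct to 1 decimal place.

178.0

Midpoints: 154.5, 164.5, 174.5, 184.5, 194.5, 204.5
Σfm = 14×154.5 + 22×164.5 + 33×174.5 + 22×184.5 + 14×194.5 + 14×204.5 = 21185.5
n = Σf = 119
Mean = 21185.5 / 119 = 178.0294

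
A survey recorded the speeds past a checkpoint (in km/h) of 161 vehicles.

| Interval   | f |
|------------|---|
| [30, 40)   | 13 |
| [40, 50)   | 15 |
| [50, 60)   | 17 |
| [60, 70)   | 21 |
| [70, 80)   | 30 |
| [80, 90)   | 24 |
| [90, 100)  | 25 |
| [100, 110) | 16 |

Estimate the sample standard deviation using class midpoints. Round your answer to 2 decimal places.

20.83

Midpoints: 35, 45, 55, 65, 75, 85, 95, 105
n = 161, Σfm = 11775, mean = 73.1366
Σfm² = 930625
Σf(m − x̄)² = Σfm² − (Σfm)²/n = 930625 − 11775²/161 = 69440.9938
Sample variance = 69440.9938 / 160 = 434.0062
Standard deviation = √434.0062 = 20.8328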